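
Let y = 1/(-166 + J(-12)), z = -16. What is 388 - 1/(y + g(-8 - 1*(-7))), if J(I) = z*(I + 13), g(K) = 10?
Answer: 705590/1819 ≈ 387.90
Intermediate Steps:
J(I) = -208 - 16*I (J(I) = -16*(I + 13) = -16*(13 + I) = -208 - 16*I)
y = -1/182 (y = 1/(-166 + (-208 - 16*(-12))) = 1/(-166 + (-208 + 192)) = 1/(-166 - 16) = 1/(-182) = -1/182 ≈ -0.0054945)
388 - 1/(y + g(-8 - 1*(-7))) = 388 - 1/(-1/182 + 10) = 388 - 1/1819/182 = 388 - 1*182/1819 = 388 - 182/1819 = 705590/1819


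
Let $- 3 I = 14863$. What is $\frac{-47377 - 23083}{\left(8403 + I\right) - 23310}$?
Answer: $\frac{52845}{14896} \approx 3.5476$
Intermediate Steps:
$I = - \frac{14863}{3}$ ($I = \left(- \frac{1}{3}\right) 14863 = - \frac{14863}{3} \approx -4954.3$)
$\frac{-47377 - 23083}{\left(8403 + I\right) - 23310} = \frac{-47377 - 23083}{\left(8403 - \frac{14863}{3}\right) - 23310} = - \frac{70460}{\frac{10346}{3} - 23310} = - \frac{70460}{- \frac{59584}{3}} = \left(-70460\right) \left(- \frac{3}{59584}\right) = \frac{52845}{14896}$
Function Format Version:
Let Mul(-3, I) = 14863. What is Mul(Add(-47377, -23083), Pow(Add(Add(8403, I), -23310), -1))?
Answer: Rational(52845, 14896) ≈ 3.5476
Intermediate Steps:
I = Rational(-14863, 3) (I = Mul(Rational(-1, 3), 14863) = Rational(-14863, 3) ≈ -4954.3)
Mul(Add(-47377, -23083), Pow(Add(Add(8403, I), -23310), -1)) = Mul(Add(-47377, -23083), Pow(Add(Add(8403, Rational(-14863, 3)), -23310), -1)) = Mul(-70460, Pow(Add(Rational(10346, 3), -23310), -1)) = Mul(-70460, Pow(Rational(-59584, 3), -1)) = Mul(-70460, Rational(-3, 59584)) = Rational(52845, 14896)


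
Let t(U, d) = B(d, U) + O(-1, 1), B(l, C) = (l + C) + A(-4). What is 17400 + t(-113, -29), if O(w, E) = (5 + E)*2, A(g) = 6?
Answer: 17276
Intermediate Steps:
B(l, C) = 6 + C + l (B(l, C) = (l + C) + 6 = (C + l) + 6 = 6 + C + l)
O(w, E) = 10 + 2*E
t(U, d) = 18 + U + d (t(U, d) = (6 + U + d) + (10 + 2*1) = (6 + U + d) + (10 + 2) = (6 + U + d) + 12 = 18 + U + d)
17400 + t(-113, -29) = 17400 + (18 - 113 - 29) = 17400 - 124 = 17276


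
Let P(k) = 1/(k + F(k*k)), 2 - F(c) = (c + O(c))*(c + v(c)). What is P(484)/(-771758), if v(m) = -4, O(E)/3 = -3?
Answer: 1/42348543804858564 ≈ 2.3614e-17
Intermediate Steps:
O(E) = -9 (O(E) = 3*(-3) = -9)
F(c) = 2 - (-9 + c)*(-4 + c) (F(c) = 2 - (c - 9)*(c - 4) = 2 - (-9 + c)*(-4 + c))
P(k) = 1/(-34 + k - k**4 + 13*k**2) (P(k) = 1/(k + (-34 - (k*k)**2 + 13*(k*k))) = 1/(k + (-34 - (k**2)**2 + 13*k**2)) = 1/(k + (-34 - k**4 + 13*k**2)) = 1/(-34 + k - k**4 + 13*k**2))
P(484)/(-771758) = -1/(34 + 484**4 - 1*484 - 13*484**2)/(-771758) = -1/(34 + 54875873536 - 484 - 13*234256)*(-1/771758) = -1/(34 + 54875873536 - 484 - 3045328)*(-1/771758) = -1/54872827758*(-1/771758) = 1/42348543804858564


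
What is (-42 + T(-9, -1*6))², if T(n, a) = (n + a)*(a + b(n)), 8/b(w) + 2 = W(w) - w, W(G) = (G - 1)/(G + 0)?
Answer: 5875776/5329 ≈ 1102.6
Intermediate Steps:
W(G) = (-1 + G)/G
b(w) = 8/(-2 - w + (-1 + w)/w) (b(w) = 8/(-2 + ((-1 + w)/w - w)) = 8/(-2 + (-w + (-1 + w)/w)) = 8/(-2 - w + (-1 + w)/w))
T(n, a) = (a + n)*(a - 8*n/(1 + n + n²)) (T(n, a) = (n + a)*(a - 8*n/(1 + n + n²)) = (a + n)*(a - 8*n/(1 + n + n²)))
(-42 + T(-9, -1*6))² = (-42 + (-8*(-9)² - 8*(-1*6)*(-9) + (-1*6)*(-1*6 - 9)*(1 - 1*(-9) - 9*(2 - 9)))/(1 - 1*(-9) - 9*(2 - 9)))² = (-42 + (-8*81 - 8*(-6)*(-9) - 6*(-6 - 9)*(1 + 9 - 9*(-7)))/(1 + 9 - 9*(-7)))² = (-42 + (-648 - 432 - 6*(-15)*(1 + 9 + 63))/(1 + 9 + 63))² = (-42 + (-648 - 432 - 6*(-15)*73)/73)² = (-42 + (-648 - 432 + 6570)/73)² = (-42 + (1/73)*5490)² = (-42 + 5490/73)² = (2424/73)² = 5875776/5329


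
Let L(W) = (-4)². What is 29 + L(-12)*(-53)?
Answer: -819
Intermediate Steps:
L(W) = 16
29 + L(-12)*(-53) = 29 + 16*(-53) = 29 - 848 = -819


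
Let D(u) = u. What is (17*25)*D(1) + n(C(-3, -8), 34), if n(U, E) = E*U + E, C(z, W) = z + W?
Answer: 85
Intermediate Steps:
C(z, W) = W + z
n(U, E) = E + E*U
(17*25)*D(1) + n(C(-3, -8), 34) = (17*25)*1 + 34*(1 + (-8 - 3)) = 425*1 + 34*(1 - 11) = 425 + 34*(-10) = 425 - 340 = 85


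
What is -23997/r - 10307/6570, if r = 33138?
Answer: -13867046/6047685 ≈ -2.2929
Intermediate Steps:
-23997/r - 10307/6570 = -23997/33138 - 10307/6570 = -23997*1/33138 - 10307*1/6570 = -7999/11046 - 10307/6570 = -13867046/6047685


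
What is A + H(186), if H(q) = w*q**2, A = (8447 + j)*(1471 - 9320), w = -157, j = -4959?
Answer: -32808884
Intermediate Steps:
A = -27377312 (A = (8447 - 4959)*(1471 - 9320) = 3488*(-7849) = -27377312)
H(q) = -157*q**2
A + H(186) = -27377312 - 157*186**2 = -27377312 - 157*34596 = -27377312 - 5431572 = -32808884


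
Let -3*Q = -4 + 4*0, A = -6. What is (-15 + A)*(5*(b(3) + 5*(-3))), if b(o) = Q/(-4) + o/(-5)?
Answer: 1673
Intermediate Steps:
Q = 4/3 (Q = -(-4 + 4*0)/3 = -(-4 + 0)/3 = -⅓*(-4) = 4/3 ≈ 1.3333)
b(o) = -⅓ - o/5 (b(o) = (4/3)/(-4) + o/(-5) = (4/3)*(-¼) + o*(-⅕) = -⅓ - o/5)
(-15 + A)*(5*(b(3) + 5*(-3))) = (-15 - 6)*(5*((-⅓ - ⅕*3) + 5*(-3))) = -105*((-⅓ - ⅗) - 15) = -105*(-14/15 - 15) = -105*(-239)/15 = -21*(-239/3) = 1673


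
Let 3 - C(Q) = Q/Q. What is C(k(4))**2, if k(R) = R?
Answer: 4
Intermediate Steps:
C(Q) = 2 (C(Q) = 3 - Q/Q = 3 - 1*1 = 3 - 1 = 2)
C(k(4))**2 = 2**2 = 4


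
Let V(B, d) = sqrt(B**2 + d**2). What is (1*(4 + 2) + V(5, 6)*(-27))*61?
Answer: 366 - 1647*sqrt(61) ≈ -12497.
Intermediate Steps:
(1*(4 + 2) + V(5, 6)*(-27))*61 = (1*(4 + 2) + sqrt(5**2 + 6**2)*(-27))*61 = (1*6 + sqrt(25 + 36)*(-27))*61 = (6 + sqrt(61)*(-27))*61 = (6 - 27*sqrt(61))*61 = 366 - 1647*sqrt(61)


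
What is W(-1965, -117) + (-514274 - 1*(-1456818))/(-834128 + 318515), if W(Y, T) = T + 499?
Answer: 196021622/515613 ≈ 380.17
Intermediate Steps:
W(Y, T) = 499 + T
W(-1965, -117) + (-514274 - 1*(-1456818))/(-834128 + 318515) = (499 - 117) + (-514274 - 1*(-1456818))/(-834128 + 318515) = 382 + (-514274 + 1456818)/(-515613) = 382 + 942544*(-1/515613) = 382 - 942544/515613 = 196021622/515613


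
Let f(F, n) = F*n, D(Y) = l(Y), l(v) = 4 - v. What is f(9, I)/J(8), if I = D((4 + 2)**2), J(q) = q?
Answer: -36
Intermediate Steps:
D(Y) = 4 - Y
I = -32 (I = 4 - (4 + 2)**2 = 4 - 1*6**2 = 4 - 1*36 = 4 - 36 = -32)
f(9, I)/J(8) = (9*(-32))/8 = (1/8)*(-288) = -36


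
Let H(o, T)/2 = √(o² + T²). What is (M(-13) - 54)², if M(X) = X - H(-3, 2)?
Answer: 4541 + 268*√13 ≈ 5507.3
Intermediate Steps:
H(o, T) = 2*√(T² + o²) (H(o, T) = 2*√(o² + T²) = 2*√(T² + o²))
M(X) = X - 2*√13 (M(X) = X - 2*√(2² + (-3)²) = X - 2*√(4 + 9) = X - 2*√13)
(M(-13) - 54)² = ((-13 - 2*√13) - 54)² = (-67 - 2*√13)²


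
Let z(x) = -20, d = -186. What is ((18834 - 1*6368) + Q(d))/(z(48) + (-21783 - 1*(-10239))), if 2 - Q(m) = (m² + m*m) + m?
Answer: 28269/5782 ≈ 4.8891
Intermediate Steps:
Q(m) = 2 - m - 2*m² (Q(m) = 2 - ((m² + m*m) + m) = 2 - ((m² + m²) + m) = 2 - (2*m² + m) = 2 - (m + 2*m²) = 2 + (-m - 2*m²) = 2 - m - 2*m²)
((18834 - 1*6368) + Q(d))/(z(48) + (-21783 - 1*(-10239))) = ((18834 - 1*6368) + (2 - 1*(-186) - 2*(-186)²))/(-20 + (-21783 - 1*(-10239))) = ((18834 - 6368) + (2 + 186 - 2*34596))/(-20 + (-21783 + 10239)) = (12466 + (2 + 186 - 69192))/(-20 - 11544) = (12466 - 69004)/(-11564) = -56538*(-1/11564) = 28269/5782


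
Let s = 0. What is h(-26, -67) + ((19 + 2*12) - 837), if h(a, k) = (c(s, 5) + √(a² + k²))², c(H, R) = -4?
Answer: 4387 - 8*√5165 ≈ 3812.1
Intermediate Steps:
h(a, k) = (-4 + √(a² + k²))²
h(-26, -67) + ((19 + 2*12) - 837) = (-4 + √((-26)² + (-67)²))² + ((19 + 2*12) - 837) = (-4 + √(676 + 4489))² + ((19 + 24) - 837) = (-4 + √5165)² + (43 - 837) = (-4 + √5165)² - 794 = -794 + (-4 + √5165)²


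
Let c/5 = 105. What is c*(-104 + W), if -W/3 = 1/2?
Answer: -110775/2 ≈ -55388.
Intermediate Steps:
W = -3/2 ≈ -1.5000
c = 525 (c = 5*105 = 525)
c*(-104 + W) = 525*(-104 - 3/2) = 525*(-211/2) = -110775/2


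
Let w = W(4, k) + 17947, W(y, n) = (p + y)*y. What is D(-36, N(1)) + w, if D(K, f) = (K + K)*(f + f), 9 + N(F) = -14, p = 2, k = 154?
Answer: 21283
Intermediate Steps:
N(F) = -23 (N(F) = -9 - 14 = -23)
W(y, n) = y*(2 + y) (W(y, n) = (2 + y)*y = y*(2 + y))
w = 17971 (w = 4*(2 + 4) + 17947 = 4*6 + 17947 = 24 + 17947 = 17971)
D(K, f) = 4*K*f (D(K, f) = (2*K)*(2*f) = 4*K*f)
D(-36, N(1)) + w = 4*(-36)*(-23) + 17971 = 3312 + 17971 = 21283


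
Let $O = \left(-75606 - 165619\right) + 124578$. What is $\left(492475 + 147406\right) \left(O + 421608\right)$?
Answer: $195138749641$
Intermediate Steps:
$O = -116647$ ($O = -241225 + 124578 = -116647$)
$\left(492475 + 147406\right) \left(O + 421608\right) = \left(492475 + 147406\right) \left(-116647 + 421608\right) = 639881 \cdot 304961 = 195138749641$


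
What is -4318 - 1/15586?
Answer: -67300349/15586 ≈ -4318.0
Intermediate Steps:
-4318 - 1/15586 = -67300349/15586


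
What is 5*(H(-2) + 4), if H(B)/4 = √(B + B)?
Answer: 20 + 40*I ≈ 20.0 + 40.0*I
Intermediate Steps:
H(B) = 4*√2*√B (H(B) = 4*√(B + B) = 4*√(2*B) = 4*(√2*√B) = 4*√2*√B)
5*(H(-2) + 4) = 5*(4*√2*√(-2) + 4) = 5*(4*√2*(I*√2) + 4) = 5*(8*I + 4) = 5*(4 + 8*I) = 20 + 40*I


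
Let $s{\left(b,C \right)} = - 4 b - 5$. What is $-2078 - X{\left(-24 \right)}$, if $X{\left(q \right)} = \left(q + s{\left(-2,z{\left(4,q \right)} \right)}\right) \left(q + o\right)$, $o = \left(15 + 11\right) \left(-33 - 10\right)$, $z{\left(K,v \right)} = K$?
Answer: $-26060$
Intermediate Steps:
$s{\left(b,C \right)} = -5 - 4 b$
$o = -1118$ ($o = 26 \left(-43\right) = -1118$)
$X{\left(q \right)} = \left(-1118 + q\right) \left(3 + q\right)$ ($X{\left(q \right)} = \left(q - -3\right) \left(q - 1118\right) = \left(q + \left(-5 + 8\right)\right) \left(-1118 + q\right) = \left(q + 3\right) \left(-1118 + q\right) = \left(3 + q\right) \left(-1118 + q\right) = \left(-1118 + q\right) \left(3 + q\right)$)
$-2078 - X{\left(-24 \right)} = -2078 - \left(-3354 + \left(-24\right)^{2} - -26760\right) = -2078 - \left(-3354 + 576 + 26760\right) = -2078 - 23982 = -26060$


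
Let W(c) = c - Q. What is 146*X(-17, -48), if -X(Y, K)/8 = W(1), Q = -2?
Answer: -3504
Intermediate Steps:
W(c) = 2 + c (W(c) = c - 1*(-2) = c + 2 = 2 + c)
X(Y, K) = -24 (X(Y, K) = -8*(2 + 1) = -8*3 = -24)
146*X(-17, -48) = 146*(-24) = -3504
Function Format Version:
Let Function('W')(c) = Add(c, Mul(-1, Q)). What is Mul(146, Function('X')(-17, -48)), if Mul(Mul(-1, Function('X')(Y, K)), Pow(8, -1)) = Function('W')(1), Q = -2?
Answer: -3504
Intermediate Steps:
Function('W')(c) = Add(2, c) (Function('W')(c) = Add(c, Mul(-1, -2)) = Add(c, 2) = Add(2, c))
Function('X')(Y, K) = -24 (Function('X')(Y, K) = Mul(-8, Add(2, 1)) = Mul(-8, 3) = -24)
Mul(146, Function('X')(-17, -48)) = Mul(146, -24) = -3504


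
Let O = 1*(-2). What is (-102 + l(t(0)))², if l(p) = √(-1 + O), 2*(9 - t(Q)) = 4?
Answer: (102 - I*√3)² ≈ 10401.0 - 353.34*I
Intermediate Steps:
O = -2
t(Q) = 7 (t(Q) = 9 - ½*4 = 9 - 2 = 7)
l(p) = I*√3 (l(p) = √(-1 - 2) = √(-3) = I*√3)
(-102 + l(t(0)))² = (-102 + I*√3)²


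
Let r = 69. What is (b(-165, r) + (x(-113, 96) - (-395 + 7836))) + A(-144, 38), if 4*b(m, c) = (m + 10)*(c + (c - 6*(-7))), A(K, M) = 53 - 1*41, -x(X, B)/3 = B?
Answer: -14692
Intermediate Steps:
x(X, B) = -3*B
A(K, M) = 12 (A(K, M) = 53 - 41 = 12)
b(m, c) = (10 + m)*(42 + 2*c)/4 (b(m, c) = ((m + 10)*(c + (c - 6*(-7))))/4 = ((10 + m)*(c + (c - 1*(-42))))/4 = ((10 + m)*(c + (c + 42)))/4 = ((10 + m)*(c + (42 + c)))/4 = ((10 + m)*(42 + 2*c))/4 = (10 + m)*(42 + 2*c)/4)
(b(-165, r) + (x(-113, 96) - (-395 + 7836))) + A(-144, 38) = ((105 + 5*69 + (21/2)*(-165) + (½)*69*(-165)) + (-3*96 - (-395 + 7836))) + 12 = ((105 + 345 - 3465/2 - 11385/2) + (-288 - 1*7441)) + 12 = (-6975 + (-288 - 7441)) + 12 = (-6975 - 7729) + 12 = -14704 + 12 = -14692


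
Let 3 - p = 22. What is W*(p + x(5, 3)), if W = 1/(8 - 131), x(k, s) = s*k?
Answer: 4/123 ≈ 0.032520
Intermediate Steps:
p = -19 (p = 3 - 1*22 = 3 - 22 = -19)
x(k, s) = k*s
W = -1/123 (W = 1/(-123) = -1/123 ≈ -0.0081301)
W*(p + x(5, 3)) = -(-19 + 5*3)/123 = -(-19 + 15)/123 = -1/123*(-4) = 4/123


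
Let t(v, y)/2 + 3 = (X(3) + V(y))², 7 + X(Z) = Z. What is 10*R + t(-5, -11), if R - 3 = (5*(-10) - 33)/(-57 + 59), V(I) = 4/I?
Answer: -42703/121 ≈ -352.92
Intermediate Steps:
X(Z) = -7 + Z
t(v, y) = -6 + 2*(-4 + 4/y)² (t(v, y) = -6 + 2*((-7 + 3) + 4/y)² = -6 + 2*(-4 + 4/y)²)
R = -77/2 (R = 3 + (5*(-10) - 33)/(-57 + 59) = 3 + (-50 - 33)/2 = 3 - 83*½ = 3 - 83/2 = -77/2 ≈ -38.500)
10*R + t(-5, -11) = 10*(-77/2) + (26 - 64/(-11) + 32/(-11)²) = -385 + (26 - 64*(-1/11) + 32*(1/121)) = -385 + (26 + 64/11 + 32/121) = -385 + 3882/121 = -42703/121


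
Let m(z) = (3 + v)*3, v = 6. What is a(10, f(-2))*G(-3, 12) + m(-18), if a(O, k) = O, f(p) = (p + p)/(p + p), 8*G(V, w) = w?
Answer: 42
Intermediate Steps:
G(V, w) = w/8
f(p) = 1 (f(p) = (2*p)/((2*p)) = (2*p)*(1/(2*p)) = 1)
m(z) = 27 (m(z) = (3 + 6)*3 = 9*3 = 27)
a(10, f(-2))*G(-3, 12) + m(-18) = 10*((1/8)*12) + 27 = 10*(3/2) + 27 = 15 + 27 = 42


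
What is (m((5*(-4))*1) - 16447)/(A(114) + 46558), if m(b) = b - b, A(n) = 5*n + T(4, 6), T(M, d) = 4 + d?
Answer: -16447/47138 ≈ -0.34891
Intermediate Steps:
A(n) = 10 + 5*n (A(n) = 5*n + (4 + 6) = 5*n + 10 = 10 + 5*n)
m(b) = 0
(m((5*(-4))*1) - 16447)/(A(114) + 46558) = (0 - 16447)/((10 + 5*114) + 46558) = -16447/((10 + 570) + 46558) = -16447/(580 + 46558) = -16447/47138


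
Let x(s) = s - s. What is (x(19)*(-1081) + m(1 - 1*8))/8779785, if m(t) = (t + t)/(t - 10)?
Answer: 2/21322335 ≈ 9.3798e-8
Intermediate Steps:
x(s) = 0
m(t) = 2*t/(-10 + t) (m(t) = (2*t)/(-10 + t) = 2*t/(-10 + t))
(x(19)*(-1081) + m(1 - 1*8))/8779785 = (0*(-1081) + 2*(1 - 1*8)/(-10 + (1 - 1*8)))/8779785 = (0 + 2*(1 - 8)/(-10 + (1 - 8)))*(1/8779785) = (0 + 2*(-7)/(-10 - 7))*(1/8779785) = (0 + 2*(-7)/(-17))*(1/8779785) = (0 + 2*(-7)*(-1/17))*(1/8779785) = (0 + 14/17)*(1/8779785) = (14/17)*(1/8779785) = 2/21322335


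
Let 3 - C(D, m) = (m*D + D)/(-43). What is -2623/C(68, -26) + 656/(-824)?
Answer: 11488445/161813 ≈ 70.998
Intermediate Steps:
C(D, m) = 3 + D/43 + D*m/43 (C(D, m) = 3 - (m*D + D)/(-43) = 3 - (D*m + D)*(-1)/43 = 3 - (D + D*m)*(-1)/43 = 3 - (-D/43 - D*m/43) = 3 + (D/43 + D*m/43) = 3 + D/43 + D*m/43)
-2623/C(68, -26) + 656/(-824) = -2623/(3 + (1/43)*68 + (1/43)*68*(-26)) + 656/(-824) = -2623/(3 + 68/43 - 1768/43) + 656*(-1/824) = -2623/(-1571/43) - 82/103 = -2623*(-43/1571) - 82/103 = 112789/1571 - 82/103 = 11488445/161813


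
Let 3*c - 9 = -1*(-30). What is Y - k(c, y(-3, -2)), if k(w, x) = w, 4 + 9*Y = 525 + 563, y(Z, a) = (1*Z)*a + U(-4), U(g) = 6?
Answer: 967/9 ≈ 107.44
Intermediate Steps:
y(Z, a) = 6 + Z*a (y(Z, a) = (1*Z)*a + 6 = Z*a + 6 = 6 + Z*a)
Y = 1084/9 (Y = -4/9 + (525 + 563)/9 = -4/9 + (⅑)*1088 = -4/9 + 1088/9 = 1084/9 ≈ 120.44)
c = 13 (c = 3 + (-1*(-30))/3 = 3 + (⅓)*30 = 3 + 10 = 13)
Y - k(c, y(-3, -2)) = 1084/9 - 1*13 = 1084/9 - 13 = 967/9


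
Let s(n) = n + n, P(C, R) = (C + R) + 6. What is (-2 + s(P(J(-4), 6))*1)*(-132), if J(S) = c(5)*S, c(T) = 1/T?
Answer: -13464/5 ≈ -2692.8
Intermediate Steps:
J(S) = S/5
P(C, R) = 6 + C + R
s(n) = 2*n
(-2 + s(P(J(-4), 6))*1)*(-132) = (-2 + (2*(6 + (1/5)*(-4) + 6))*1)*(-132) = (-2 + (2*(6 - 4/5 + 6))*1)*(-132) = (-2 + (2*(56/5))*1)*(-132) = (-2 + (112/5)*1)*(-132) = (-2 + 112/5)*(-132) = (102/5)*(-132) = -13464/5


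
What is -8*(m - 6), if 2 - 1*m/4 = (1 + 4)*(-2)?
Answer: -336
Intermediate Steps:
m = 48 (m = 8 - 4*(1 + 4)*(-2) = 8 - 20*(-2) = 8 - 4*(-10) = 8 + 40 = 48)
-8*(m - 6) = -8*(48 - 6) = -8*42 = -336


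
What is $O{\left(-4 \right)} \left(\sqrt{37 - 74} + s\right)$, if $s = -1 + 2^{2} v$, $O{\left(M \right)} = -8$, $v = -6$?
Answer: $200 - 8 i \sqrt{37} \approx 200.0 - 48.662 i$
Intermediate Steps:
$s = -25$ ($s = -1 + 2^{2} \left(-6\right) = -1 + 4 \left(-6\right) = -1 - 24 = -25$)
$O{\left(-4 \right)} \left(\sqrt{37 - 74} + s\right) = - 8 \left(\sqrt{37 - 74} - 25\right) = - 8 \left(\sqrt{-37} - 25\right) = - 8 \left(i \sqrt{37} - 25\right) = - 8 \left(-25 + i \sqrt{37}\right) = 200 - 8 i \sqrt{37}$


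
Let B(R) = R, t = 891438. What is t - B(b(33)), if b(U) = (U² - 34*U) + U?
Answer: 891438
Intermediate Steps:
b(U) = U² - 33*U
t - B(b(33)) = 891438 - 33*(-33 + 33) = 891438 - 33*0 = 891438 - 1*0 = 891438 + 0 = 891438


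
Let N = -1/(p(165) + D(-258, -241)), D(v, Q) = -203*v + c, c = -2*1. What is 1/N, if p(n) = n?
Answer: -52537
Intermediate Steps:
c = -2
D(v, Q) = -2 - 203*v (D(v, Q) = -203*v - 2 = -2 - 203*v)
N = -1/52537 (N = -1/(165 + (-2 - 203*(-258))) = -1/(165 + (-2 + 52374)) = -1/(165 + 52372) = -1/52537 ≈ -1.9034e-5)
1/N = 1/(-1/52537) = -52537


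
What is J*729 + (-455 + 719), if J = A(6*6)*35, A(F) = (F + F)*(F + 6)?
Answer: 77157624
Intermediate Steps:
A(F) = 2*F*(6 + F) (A(F) = (2*F)*(6 + F) = 2*F*(6 + F))
J = 105840 (J = (2*(6*6)*(6 + 6*6))*35 = (2*36*(6 + 36))*35 = (2*36*42)*35 = 3024*35 = 105840)
J*729 + (-455 + 719) = 105840*729 + (-455 + 719) = 77157360 + 264 = 77157624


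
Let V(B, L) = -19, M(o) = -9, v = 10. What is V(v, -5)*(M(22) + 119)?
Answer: -2090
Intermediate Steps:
V(v, -5)*(M(22) + 119) = -19*(-9 + 119) = -19*110 = -2090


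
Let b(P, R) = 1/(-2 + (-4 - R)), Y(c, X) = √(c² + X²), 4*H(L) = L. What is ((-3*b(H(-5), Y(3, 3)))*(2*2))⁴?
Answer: 256/(2 + √2)⁴ ≈ 1.8840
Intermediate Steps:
H(L) = L/4
Y(c, X) = √(X² + c²)
b(P, R) = 1/(-6 - R)
((-3*b(H(-5), Y(3, 3)))*(2*2))⁴ = ((-(-3)/(6 + √(3² + 3²)))*(2*2))⁴ = (-(-3)/(6 + √(9 + 9))*4)⁴ = (-(-3)/(6 + √18)*4)⁴ = (-(-3)/(6 + 3*√2)*4)⁴ = ((3/(6 + 3*√2))*4)⁴ = (12/(6 + 3*√2))⁴ = 20736/(6 + 3*√2)⁴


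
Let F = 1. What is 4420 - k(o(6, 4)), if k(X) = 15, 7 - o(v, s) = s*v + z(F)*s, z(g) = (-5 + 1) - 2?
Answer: 4405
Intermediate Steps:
z(g) = -6 (z(g) = -4 - 2 = -6)
o(v, s) = 7 + 6*s - s*v (o(v, s) = 7 - (s*v - 6*s) = 7 - (-6*s + s*v) = 7 + (6*s - s*v) = 7 + 6*s - s*v)
4420 - k(o(6, 4)) = 4420 - 1*15 = 4420 - 15 = 4405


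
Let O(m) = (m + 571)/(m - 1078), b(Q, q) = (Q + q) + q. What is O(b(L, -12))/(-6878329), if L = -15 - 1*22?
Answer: 30/460848043 ≈ 6.5097e-8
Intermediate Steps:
L = -37 (L = -15 - 22 = -37)
b(Q, q) = Q + 2*q
O(m) = (571 + m)/(-1078 + m)
O(b(L, -12))/(-6878329) = ((571 + (-37 + 2*(-12)))/(-1078 + (-37 + 2*(-12))))/(-6878329) = ((571 + (-37 - 24))/(-1078 + (-37 - 24)))*(-1/6878329) = ((571 - 61)/(-1078 - 61))*(-1/6878329) = (510/(-1139))*(-1/6878329) = -1/1139*510*(-1/6878329) = -30/67*(-1/6878329) = 30/460848043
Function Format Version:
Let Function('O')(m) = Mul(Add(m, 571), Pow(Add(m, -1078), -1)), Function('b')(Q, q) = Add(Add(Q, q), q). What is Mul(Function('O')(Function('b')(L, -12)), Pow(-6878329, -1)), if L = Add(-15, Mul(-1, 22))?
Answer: Rational(30, 460848043) ≈ 6.5097e-8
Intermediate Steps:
L = -37 (L = Add(-15, -22) = -37)
Function('b')(Q, q) = Add(Q, Mul(2, q))
Function('O')(m) = Mul(Pow(Add(-1078, m), -1), Add(571, m)) (Function('O')(m) = Mul(Add(571, m), Pow(Add(-1078, m), -1)) = Mul(Pow(Add(-1078, m), -1), Add(571, m)))
Mul(Function('O')(Function('b')(L, -12)), Pow(-6878329, -1)) = Mul(Mul(Pow(Add(-1078, Add(-37, Mul(2, -12))), -1), Add(571, Add(-37, Mul(2, -12)))), Pow(-6878329, -1)) = Mul(Mul(Pow(Add(-1078, Add(-37, -24)), -1), Add(571, Add(-37, -24))), Rational(-1, 6878329)) = Mul(Mul(Pow(Add(-1078, -61), -1), Add(571, -61)), Rational(-1, 6878329)) = Mul(Mul(Pow(-1139, -1), 510), Rational(-1, 6878329)) = Mul(Mul(Rational(-1, 1139), 510), Rational(-1, 6878329)) = Mul(Rational(-30, 67), Rational(-1, 6878329)) = Rational(30, 460848043)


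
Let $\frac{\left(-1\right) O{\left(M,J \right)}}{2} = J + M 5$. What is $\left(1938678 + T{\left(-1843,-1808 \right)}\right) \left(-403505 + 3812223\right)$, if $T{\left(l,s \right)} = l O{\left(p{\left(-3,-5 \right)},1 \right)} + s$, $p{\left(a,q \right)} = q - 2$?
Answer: $6175049458028$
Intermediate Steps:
$p{\left(a,q \right)} = -2 + q$
$O{\left(M,J \right)} = - 10 M - 2 J$ ($O{\left(M,J \right)} = - 2 \left(J + M 5\right) = - 2 \left(J + 5 M\right) = - 10 M - 2 J$)
$T{\left(l,s \right)} = s + 68 l$ ($T{\left(l,s \right)} = l \left(- 10 \left(-2 - 5\right) - 2\right) + s = l \left(\left(-10\right) \left(-7\right) - 2\right) + s = l \left(70 - 2\right) + s = l 68 + s = 68 l + s = s + 68 l$)
$\left(1938678 + T{\left(-1843,-1808 \right)}\right) \left(-403505 + 3812223\right) = \left(1938678 + \left(-1808 + 68 \left(-1843\right)\right)\right) \left(-403505 + 3812223\right) = \left(1938678 - 127132\right) 3408718 = 1811546 \cdot 3408718 = 6175049458028$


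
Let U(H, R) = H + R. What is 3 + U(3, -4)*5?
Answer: -2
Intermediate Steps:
3 + U(3, -4)*5 = 3 + (3 - 4)*5 = 3 - 1*5 = 3 - 5 = -2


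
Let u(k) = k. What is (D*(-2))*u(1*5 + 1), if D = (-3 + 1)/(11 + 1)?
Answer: 2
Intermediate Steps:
D = -⅙ (D = -2/12 = -2*1/12 = -⅙ ≈ -0.16667)
(D*(-2))*u(1*5 + 1) = (-⅙*(-2))*(1*5 + 1) = (5 + 1)/3 = (⅓)*6 = 2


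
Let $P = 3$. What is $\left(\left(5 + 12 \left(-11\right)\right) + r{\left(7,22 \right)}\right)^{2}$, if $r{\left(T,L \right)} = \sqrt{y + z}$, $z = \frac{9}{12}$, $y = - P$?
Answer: $\frac{64507}{4} - 381 i \approx 16127.0 - 381.0 i$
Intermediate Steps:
$y = -3$ ($y = \left(-1\right) 3 = -3$)
$z = \frac{3}{4}$ ($z = 9 \cdot \frac{1}{12} = \frac{3}{4} \approx 0.75$)
$r{\left(T,L \right)} = \frac{3 i}{2}$ ($r{\left(T,L \right)} = \sqrt{-3 + \frac{3}{4}} = \sqrt{- \frac{9}{4}} = \frac{3 i}{2}$)
$\left(\left(5 + 12 \left(-11\right)\right) + r{\left(7,22 \right)}\right)^{2} = \left(\left(5 + 12 \left(-11\right)\right) + \frac{3 i}{2}\right)^{2} = \left(\left(5 - 132\right) + \frac{3 i}{2}\right)^{2} = \left(-127 + \frac{3 i}{2}\right)^{2}$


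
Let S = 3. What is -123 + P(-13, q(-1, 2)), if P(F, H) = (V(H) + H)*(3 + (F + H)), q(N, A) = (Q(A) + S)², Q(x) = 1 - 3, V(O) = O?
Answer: -141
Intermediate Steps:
Q(x) = -2
q(N, A) = 1 (q(N, A) = (-2 + 3)² = 1² = 1)
P(F, H) = 2*H*(3 + F + H) (P(F, H) = (H + H)*(3 + (F + H)) = (2*H)*(3 + F + H) = 2*H*(3 + F + H))
-123 + P(-13, q(-1, 2)) = -123 + 2*1*(3 - 13 + 1) = -123 + 2*1*(-9) = -123 - 18 = -141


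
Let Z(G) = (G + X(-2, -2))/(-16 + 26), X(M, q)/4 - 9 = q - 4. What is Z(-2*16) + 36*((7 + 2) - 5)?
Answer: 142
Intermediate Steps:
X(M, q) = 20 + 4*q (X(M, q) = 36 + 4*(q - 4) = 36 + 4*(-4 + q) = 36 + (-16 + 4*q) = 20 + 4*q)
Z(G) = 6/5 + G/10 (Z(G) = (G + (20 + 4*(-2)))/(-16 + 26) = (G + (20 - 8))/10 = (G + 12)*(⅒) = (12 + G)*(⅒) = 6/5 + G/10)
Z(-2*16) + 36*((7 + 2) - 5) = (6/5 + (-2*16)/10) + 36*((7 + 2) - 5) = (6/5 + (⅒)*(-32)) + 36*(9 - 5) = (6/5 - 16/5) + 36*4 = -2 + 144 = 142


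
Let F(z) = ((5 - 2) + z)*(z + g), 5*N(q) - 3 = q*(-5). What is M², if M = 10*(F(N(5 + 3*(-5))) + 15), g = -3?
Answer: 35022724/25 ≈ 1.4009e+6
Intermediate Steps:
N(q) = ⅗ - q (N(q) = ⅗ + (q*(-5))/5 = ⅗ + (-5*q)/5 = ⅗ - q)
F(z) = (-3 + z)*(3 + z) (F(z) = ((5 - 2) + z)*(z - 3) = (3 + z)*(-3 + z) = (-3 + z)*(3 + z))
M = 5918/5 (M = 10*((-9 + (⅗ - (5 + 3*(-5)))²) + 15) = 10*((-9 + (⅗ - (5 - 15))²) + 15) = 10*((-9 + (⅗ - 1*(-10))²) + 15) = 10*((-9 + (⅗ + 10)²) + 15) = 10*((-9 + (53/5)²) + 15) = 10*((-9 + 2809/25) + 15) = 10*(2584/25 + 15) = 10*(2959/25) = 5918/5 ≈ 1183.6)
M² = (5918/5)² = 35022724/25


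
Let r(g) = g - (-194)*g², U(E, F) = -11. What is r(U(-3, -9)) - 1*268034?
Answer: -244571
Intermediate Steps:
r(g) = g + 194*g²
r(U(-3, -9)) - 1*268034 = -11*(1 + 194*(-11)) - 1*268034 = -11*(1 - 2134) - 268034 = -11*(-2133) - 268034 = 23463 - 268034 = -244571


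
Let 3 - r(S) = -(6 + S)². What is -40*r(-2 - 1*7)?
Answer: -480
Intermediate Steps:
r(S) = 3 + (6 + S)² (r(S) = 3 - (-1)*(6 + S)² = 3 + (6 + S)²)
-40*r(-2 - 1*7) = -40*(3 + (6 + (-2 - 1*7))²) = -40*(3 + (6 + (-2 - 7))²) = -40*(3 + (6 - 9)²) = -40*(3 + (-3)²) = -40*(3 + 9) = -40*12 = -480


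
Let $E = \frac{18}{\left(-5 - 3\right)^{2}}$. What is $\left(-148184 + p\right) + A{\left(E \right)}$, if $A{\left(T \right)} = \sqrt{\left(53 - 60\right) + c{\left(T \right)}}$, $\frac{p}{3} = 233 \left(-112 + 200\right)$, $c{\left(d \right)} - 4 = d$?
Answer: $-86672 + \frac{i \sqrt{174}}{8} \approx -86672.0 + 1.6489 i$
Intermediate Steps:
$c{\left(d \right)} = 4 + d$
$p = 61512$ ($p = 3 \cdot 233 \left(-112 + 200\right) = 3 \cdot 233 \cdot 88 = 3 \cdot 20504 = 61512$)
$E = \frac{9}{32}$ ($E = \frac{18}{\left(-8\right)^{2}} = \frac{18}{64} = 18 \cdot \frac{1}{64} = \frac{9}{32} \approx 0.28125$)
$A{\left(T \right)} = \sqrt{-3 + T}$ ($A{\left(T \right)} = \sqrt{\left(53 - 60\right) + \left(4 + T\right)} = \sqrt{-7 + \left(4 + T\right)} = \sqrt{-3 + T}$)
$\left(-148184 + p\right) + A{\left(E \right)} = \left(-148184 + 61512\right) + \sqrt{-3 + \frac{9}{32}} = -86672 + \sqrt{- \frac{87}{32}} = -86672 + \frac{i \sqrt{174}}{8}$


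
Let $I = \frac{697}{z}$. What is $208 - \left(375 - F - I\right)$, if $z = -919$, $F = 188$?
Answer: $\frac{18602}{919} \approx 20.242$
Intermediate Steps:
$I = - \frac{697}{919}$ ($I = \frac{697}{-919} = 697 \left(- \frac{1}{919}\right) = - \frac{697}{919} \approx -0.75843$)
$208 - \left(375 - F - I\right) = 208 + \left(\left(188 - \frac{697}{919}\right) - 375\right) = 208 + \left(\frac{172075}{919} - 375\right) = 208 - \frac{172550}{919} = \frac{18602}{919}$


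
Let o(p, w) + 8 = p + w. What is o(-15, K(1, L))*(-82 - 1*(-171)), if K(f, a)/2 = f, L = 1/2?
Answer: -1869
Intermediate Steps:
L = ½ ≈ 0.50000
K(f, a) = 2*f
o(p, w) = -8 + p + w (o(p, w) = -8 + (p + w) = -8 + p + w)
o(-15, K(1, L))*(-82 - 1*(-171)) = (-8 - 15 + 2*1)*(-82 - 1*(-171)) = (-8 - 15 + 2)*(-82 + 171) = -21*89 = -1869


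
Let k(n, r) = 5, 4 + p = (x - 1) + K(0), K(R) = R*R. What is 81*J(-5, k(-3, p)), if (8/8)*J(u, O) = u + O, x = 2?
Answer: 0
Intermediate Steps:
K(R) = R²
p = -3 (p = -4 + ((2 - 1) + 0²) = -4 + (1 + 0) = -4 + 1 = -3)
J(u, O) = O + u (J(u, O) = u + O = O + u)
81*J(-5, k(-3, p)) = 81*(5 - 5) = 81*0 = 0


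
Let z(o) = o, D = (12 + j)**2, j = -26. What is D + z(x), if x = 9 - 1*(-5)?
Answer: 210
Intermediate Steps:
D = 196 (D = (12 - 26)**2 = (-14)**2 = 196)
x = 14 (x = 9 + 5 = 14)
D + z(x) = 196 + 14 = 210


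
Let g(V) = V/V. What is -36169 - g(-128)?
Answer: -36170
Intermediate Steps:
g(V) = 1
-36169 - g(-128) = -36169 - 1*1 = -36169 - 1 = -36170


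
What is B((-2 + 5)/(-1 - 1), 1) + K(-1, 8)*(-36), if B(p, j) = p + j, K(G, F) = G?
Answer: 71/2 ≈ 35.500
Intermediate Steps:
B(p, j) = j + p
B((-2 + 5)/(-1 - 1), 1) + K(-1, 8)*(-36) = (1 + (-2 + 5)/(-1 - 1)) - 1*(-36) = (1 + 3/(-2)) + 36 = (1 + 3*(-½)) + 36 = (1 - 3/2) + 36 = -½ + 36 = 71/2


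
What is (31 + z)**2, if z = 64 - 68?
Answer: 729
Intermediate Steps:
z = -4
(31 + z)**2 = (31 - 4)**2 = 27**2 = 729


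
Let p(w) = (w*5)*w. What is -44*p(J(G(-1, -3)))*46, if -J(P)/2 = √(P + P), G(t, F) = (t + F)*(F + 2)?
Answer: -323840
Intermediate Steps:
G(t, F) = (2 + F)*(F + t) (G(t, F) = (F + t)*(2 + F) = (2 + F)*(F + t))
J(P) = -2*√2*√P (J(P) = -2*√(P + P) = -2*√2*√P)
p(w) = 5*w² (p(w) = (5*w)*w = 5*w²)
-44*p(J(G(-1, -3)))*46 = -220*(-2*√2*√((-3)² + 2*(-3) + 2*(-1) - 3*(-1)))²*46 = -220*(-2*√2*√(9 - 6 - 2 + 3))²*46 = -220*(-2*√2*√4)²*46 = -220*(-2*√2*2)²*46 = -220*(-4*√2)²*46 = -220*32*46 = -44*160*46 = -7040*46 = -323840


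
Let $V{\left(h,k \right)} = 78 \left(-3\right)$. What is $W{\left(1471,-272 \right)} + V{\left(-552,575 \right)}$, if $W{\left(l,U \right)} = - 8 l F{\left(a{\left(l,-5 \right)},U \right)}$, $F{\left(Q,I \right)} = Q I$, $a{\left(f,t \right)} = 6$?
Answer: $19205142$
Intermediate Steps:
$V{\left(h,k \right)} = -234$
$F{\left(Q,I \right)} = I Q$
$W{\left(l,U \right)} = - 48 U l$ ($W{\left(l,U \right)} = - 8 l U 6 = - 8 l 6 U = - 48 U l$)
$W{\left(1471,-272 \right)} + V{\left(-552,575 \right)} = \left(-48\right) \left(-272\right) 1471 - 234 = 19205376 - 234 = 19205142$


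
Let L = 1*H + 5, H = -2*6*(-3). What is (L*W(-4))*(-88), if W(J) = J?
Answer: 14432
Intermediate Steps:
H = 36 (H = -12*(-3) = 36)
L = 41 (L = 1*36 + 5 = 36 + 5 = 41)
(L*W(-4))*(-88) = (41*(-4))*(-88) = -164*(-88) = 14432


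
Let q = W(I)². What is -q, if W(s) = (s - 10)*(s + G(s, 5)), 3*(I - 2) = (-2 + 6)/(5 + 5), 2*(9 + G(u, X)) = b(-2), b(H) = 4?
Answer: -74200996/50625 ≈ -1465.7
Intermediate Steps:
G(u, X) = -7 (G(u, X) = -9 + (½)*4 = -9 + 2 = -7)
I = 32/15 (I = 2 + ((-2 + 6)/(5 + 5))/3 = 2 + (4/10)/3 = 2 + (4*(⅒))/3 = 2 + (⅓)*(⅖) = 2 + 2/15 = 32/15 ≈ 2.1333)
W(s) = (-10 + s)*(-7 + s) (W(s) = (s - 10)*(s - 7) = (-10 + s)*(-7 + s))
q = 74200996/50625 (q = (70 + (32/15)² - 17*32/15)² = (70 + 1024/225 - 544/15)² = (8614/225)² = 74200996/50625 ≈ 1465.7)
-q = -1*74200996/50625 = -74200996/50625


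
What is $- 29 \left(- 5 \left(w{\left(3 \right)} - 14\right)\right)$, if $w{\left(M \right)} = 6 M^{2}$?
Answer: $5800$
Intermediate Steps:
$- 29 \left(- 5 \left(w{\left(3 \right)} - 14\right)\right) = - 29 \left(- 5 \left(6 \cdot 3^{2} - 14\right)\right) = - 29 \left(- 5 \left(6 \cdot 9 - 14\right)\right) = - 29 \left(- 5 \left(54 - 14\right)\right) = - 29 \left(\left(-5\right) 40\right) = \left(-29\right) \left(-200\right) = 5800$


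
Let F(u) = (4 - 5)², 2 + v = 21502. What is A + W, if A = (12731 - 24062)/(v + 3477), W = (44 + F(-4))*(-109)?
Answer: -122523516/24977 ≈ -4905.5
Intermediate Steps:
v = 21500 (v = -2 + 21502 = 21500)
F(u) = 1 (F(u) = (-1)² = 1)
W = -4905 (W = (44 + 1)*(-109) = 45*(-109) = -4905)
A = -11331/24977 (A = (12731 - 24062)/(21500 + 3477) = -11331/24977 ≈ -0.45366)
A + W = -11331/24977 - 4905 = -122523516/24977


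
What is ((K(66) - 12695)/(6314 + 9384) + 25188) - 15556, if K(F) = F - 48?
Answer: 151190459/15698 ≈ 9631.2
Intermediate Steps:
K(F) = -48 + F
((K(66) - 12695)/(6314 + 9384) + 25188) - 15556 = (((-48 + 66) - 12695)/(6314 + 9384) + 25188) - 15556 = ((18 - 12695)/15698 + 25188) - 15556 = (-12677*1/15698 + 25188) - 15556 = (-12677/15698 + 25188) - 15556 = 395388547/15698 - 15556 = 151190459/15698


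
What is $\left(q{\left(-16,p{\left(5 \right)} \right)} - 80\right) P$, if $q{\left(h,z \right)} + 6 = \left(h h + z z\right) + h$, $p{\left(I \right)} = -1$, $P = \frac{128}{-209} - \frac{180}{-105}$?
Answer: $\frac{249860}{1463} \approx 170.79$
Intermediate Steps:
$P = \frac{1612}{1463}$ ($P = 128 \left(- \frac{1}{209}\right) - - \frac{12}{7} = - \frac{128}{209} + \frac{12}{7} = \frac{1612}{1463} \approx 1.1018$)
$q{\left(h,z \right)} = -6 + h + h^{2} + z^{2}$ ($q{\left(h,z \right)} = -6 + \left(\left(h h + z z\right) + h\right) = -6 + \left(\left(h^{2} + z^{2}\right) + h\right) = -6 + \left(h + h^{2} + z^{2}\right) = -6 + h + h^{2} + z^{2}$)
$\left(q{\left(-16,p{\left(5 \right)} \right)} - 80\right) P = \left(\left(-6 - 16 + \left(-16\right)^{2} + \left(-1\right)^{2}\right) - 80\right) \frac{1612}{1463} = \left(\left(-6 - 16 + 256 + 1\right) - 80\right) \frac{1612}{1463} = \left(235 - 80\right) \frac{1612}{1463} = 155 \cdot \frac{1612}{1463} = \frac{249860}{1463}$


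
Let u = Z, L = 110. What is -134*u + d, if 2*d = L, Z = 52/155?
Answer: 1557/155 ≈ 10.045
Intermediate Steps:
Z = 52/155 (Z = 52*(1/155) = 52/155 ≈ 0.33548)
d = 55 (d = (½)*110 = 55)
u = 52/155 ≈ 0.33548
-134*u + d = -134*52/155 + 55 = -6968/155 + 55 = 1557/155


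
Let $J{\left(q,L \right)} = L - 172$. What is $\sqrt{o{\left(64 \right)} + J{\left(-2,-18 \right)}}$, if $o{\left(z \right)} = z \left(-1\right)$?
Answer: $i \sqrt{254} \approx 15.937 i$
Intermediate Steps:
$J{\left(q,L \right)} = -172 + L$
$o{\left(z \right)} = - z$
$\sqrt{o{\left(64 \right)} + J{\left(-2,-18 \right)}} = \sqrt{\left(-1\right) 64 - 190} = \sqrt{-64 - 190} = \sqrt{-254} = i \sqrt{254}$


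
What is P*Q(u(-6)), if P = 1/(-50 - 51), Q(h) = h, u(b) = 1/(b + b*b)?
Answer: -1/3030 ≈ -0.00033003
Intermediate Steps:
u(b) = 1/(b + b²)
P = -1/101 (P = 1/(-101) = -1/101 ≈ -0.0099010)
P*Q(u(-6)) = -1/(101*(-6)*(1 - 6)) = -(-1)/(606*(-5)) = -(-1)*(-1)/(606*5) = -1/101*1/30 = -1/3030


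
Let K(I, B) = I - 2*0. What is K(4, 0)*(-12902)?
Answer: -51608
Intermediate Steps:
K(I, B) = I (K(I, B) = I - 1*0 = I + 0 = I)
K(4, 0)*(-12902) = 4*(-12902) = -51608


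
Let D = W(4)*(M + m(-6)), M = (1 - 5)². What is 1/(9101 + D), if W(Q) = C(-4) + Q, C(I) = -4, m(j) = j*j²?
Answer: 1/9101 ≈ 0.00010988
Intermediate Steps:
m(j) = j³
M = 16 (M = (-4)² = 16)
W(Q) = -4 + Q
D = 0 (D = (-4 + 4)*(16 + (-6)³) = 0*(16 - 216) = 0*(-200) = 0)
1/(9101 + D) = 1/(9101 + 0) = 1/9101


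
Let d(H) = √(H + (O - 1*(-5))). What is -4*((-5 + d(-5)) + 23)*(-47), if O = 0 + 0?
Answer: 3384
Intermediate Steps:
O = 0
d(H) = √(5 + H) (d(H) = √(H + (0 - 1*(-5))) = √(H + (0 + 5)) = √(H + 5) = √(5 + H))
-4*((-5 + d(-5)) + 23)*(-47) = -4*((-5 + √(5 - 5)) + 23)*(-47) = -4*((-5 + √0) + 23)*(-47) = -4*((-5 + 0) + 23)*(-47) = -4*(-5 + 23)*(-47) = -4*18*(-47) = -72*(-47) = 3384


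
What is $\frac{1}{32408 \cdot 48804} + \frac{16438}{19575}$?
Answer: $\frac{8666332955197}{10320201208800} \approx 0.83974$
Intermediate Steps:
$\frac{1}{32408 \cdot 48804} + \frac{16438}{19575} = \frac{1}{32408} \cdot \frac{1}{48804} + 16438 \cdot \frac{1}{19575} = \frac{1}{1581640032} + \frac{16438}{19575} = \frac{8666332955197}{10320201208800}$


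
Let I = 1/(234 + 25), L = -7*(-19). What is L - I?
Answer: 34446/259 ≈ 133.00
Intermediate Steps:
L = 133
I = 1/259 ≈ 0.0038610
L - I = 133 - 1*1/259 = 133 - 1/259 = 34446/259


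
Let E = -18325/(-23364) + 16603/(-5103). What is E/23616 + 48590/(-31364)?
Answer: -3800605689396713/2453059319977728 ≈ -1.5493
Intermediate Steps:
E = -32711113/13247388 (E = -18325*(-1/23364) + 16603*(-1/5103) = 18325/23364 - 16603/5103 = -32711113/13247388 ≈ -2.4692)
E/23616 + 48590/(-31364) = -32711113/13247388/23616 + 48590/(-31364) = -32711113/13247388*1/23616 + 48590*(-1/31364) = -32711113/312850315008 - 24295/15682 = -3800605689396713/2453059319977728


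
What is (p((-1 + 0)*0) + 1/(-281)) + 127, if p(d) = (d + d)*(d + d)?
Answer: 35686/281 ≈ 127.00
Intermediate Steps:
p(d) = 4*d**2 (p(d) = (2*d)*(2*d) = 4*d**2)
(p((-1 + 0)*0) + 1/(-281)) + 127 = (4*((-1 + 0)*0)**2 + 1/(-281)) + 127 = (4*(-1*0)**2 - 1/281) + 127 = (4*0**2 - 1/281) + 127 = (4*0 - 1/281) + 127 = (0 - 1/281) + 127 = -1/281 + 127 = 35686/281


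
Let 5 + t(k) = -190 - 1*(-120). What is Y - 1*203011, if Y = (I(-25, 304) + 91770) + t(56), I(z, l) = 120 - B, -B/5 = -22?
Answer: -111306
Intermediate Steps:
B = 110 (B = -5*(-22) = 110)
I(z, l) = 10 (I(z, l) = 120 - 1*110 = 120 - 110 = 10)
t(k) = -75 (t(k) = -5 + (-190 - 1*(-120)) = -5 + (-190 + 120) = -5 - 70 = -75)
Y = 91705 (Y = (10 + 91770) - 75 = 91780 - 75 = 91705)
Y - 1*203011 = 91705 - 1*203011 = 91705 - 203011 = -111306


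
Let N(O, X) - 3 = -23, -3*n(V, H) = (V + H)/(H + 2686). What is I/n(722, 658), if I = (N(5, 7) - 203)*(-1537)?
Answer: -286539836/115 ≈ -2.4917e+6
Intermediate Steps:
n(V, H) = -(H + V)/(3*(2686 + H)) (n(V, H) = -(V + H)/(3*(H + 2686)) = -(H + V)/(3*(2686 + H)))
N(O, X) = -20 (N(O, X) = 3 - 23 = -20)
I = 342751 (I = (-20 - 203)*(-1537) = -223*(-1537) = 342751)
I/n(722, 658) = 342751/(((-1*658 - 1*722)/(3*(2686 + 658)))) = 342751/(((⅓)*(-658 - 722)/3344)) = 342751/(((⅓)*(1/3344)*(-1380))) = 342751/(-115/836) = 342751*(-836/115) = -286539836/115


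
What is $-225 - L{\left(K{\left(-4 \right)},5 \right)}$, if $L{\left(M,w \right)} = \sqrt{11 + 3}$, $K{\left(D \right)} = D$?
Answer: $-225 - \sqrt{14} \approx -228.74$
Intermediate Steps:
$L{\left(M,w \right)} = \sqrt{14}$
$-225 - L{\left(K{\left(-4 \right)},5 \right)} = -225 - \sqrt{14}$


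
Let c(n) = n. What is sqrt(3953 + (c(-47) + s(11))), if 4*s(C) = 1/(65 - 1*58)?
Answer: sqrt(765583)/14 ≈ 62.498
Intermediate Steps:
s(C) = 1/28 (s(C) = 1/(4*(65 - 1*58)) = 1/(4*(65 - 58)) = (1/4)/7 = (1/4)*(1/7) = 1/28)
sqrt(3953 + (c(-47) + s(11))) = sqrt(3953 + (-47 + 1/28)) = sqrt(3953 - 1315/28) = sqrt(109369/28) = sqrt(765583)/14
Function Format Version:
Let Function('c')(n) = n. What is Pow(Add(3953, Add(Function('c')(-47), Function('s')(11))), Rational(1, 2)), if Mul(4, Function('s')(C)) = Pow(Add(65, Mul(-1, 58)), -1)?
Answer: Mul(Rational(1, 14), Pow(765583, Rational(1, 2))) ≈ 62.498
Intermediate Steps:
Function('s')(C) = Rational(1, 28) (Function('s')(C) = Mul(Rational(1, 4), Pow(Add(65, Mul(-1, 58)), -1)) = Mul(Rational(1, 4), Pow(Add(65, -58), -1)) = Mul(Rational(1, 4), Pow(7, -1)) = Mul(Rational(1, 4), Rational(1, 7)) = Rational(1, 28))
Pow(Add(3953, Add(Function('c')(-47), Function('s')(11))), Rational(1, 2)) = Pow(Add(3953, Add(-47, Rational(1, 28))), Rational(1, 2)) = Pow(Add(3953, Rational(-1315, 28)), Rational(1, 2)) = Pow(Rational(109369, 28), Rational(1, 2)) = Mul(Rational(1, 14), Pow(765583, Rational(1, 2)))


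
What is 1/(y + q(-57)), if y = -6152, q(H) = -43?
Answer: -1/6195 ≈ -0.00016142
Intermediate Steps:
1/(y + q(-57)) = 1/(-6152 - 43) = 1/(-6195) = -1/6195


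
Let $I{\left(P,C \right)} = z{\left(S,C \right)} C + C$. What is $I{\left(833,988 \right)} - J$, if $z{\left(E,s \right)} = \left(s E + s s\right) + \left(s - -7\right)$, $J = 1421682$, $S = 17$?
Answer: $980587086$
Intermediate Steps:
$z{\left(E,s \right)} = 7 + s + s^{2} + E s$ ($z{\left(E,s \right)} = \left(E s + s^{2}\right) + \left(s + 7\right) = \left(s^{2} + E s\right) + \left(7 + s\right) = 7 + s + s^{2} + E s$)
$I{\left(P,C \right)} = C + C \left(7 + C^{2} + 18 C\right)$ ($I{\left(P,C \right)} = \left(7 + C + C^{2} + 17 C\right) C + C = \left(7 + C^{2} + 18 C\right) C + C = C \left(7 + C^{2} + 18 C\right) + C = C + C \left(7 + C^{2} + 18 C\right)$)
$I{\left(833,988 \right)} - J = 988 \left(8 + 988^{2} + 18 \cdot 988\right) - 1421682 = 988 \left(8 + 976144 + 17784\right) - 1421682 = 988 \cdot 993936 - 1421682 = 982008768 - 1421682 = 980587086$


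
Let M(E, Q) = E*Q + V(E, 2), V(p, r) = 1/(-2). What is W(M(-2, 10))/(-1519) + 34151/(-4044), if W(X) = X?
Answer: -51792467/6142836 ≈ -8.4314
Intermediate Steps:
V(p, r) = -½
M(E, Q) = -½ + E*Q (M(E, Q) = E*Q - ½ = -½ + E*Q)
W(M(-2, 10))/(-1519) + 34151/(-4044) = (-½ - 2*10)/(-1519) + 34151/(-4044) = (-½ - 20)*(-1/1519) + 34151*(-1/4044) = -41/2*(-1/1519) - 34151/4044 = 41/3038 - 34151/4044 = -51792467/6142836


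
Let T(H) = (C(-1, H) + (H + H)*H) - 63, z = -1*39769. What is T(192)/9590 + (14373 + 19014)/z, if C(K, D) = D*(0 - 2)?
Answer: 2594130759/381384710 ≈ 6.8019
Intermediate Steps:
z = -39769
C(K, D) = -2*D (C(K, D) = D*(-2) = -2*D)
T(H) = -63 - 2*H + 2*H**2 (T(H) = (-2*H + (H + H)*H) - 63 = (-2*H + (2*H)*H) - 63 = (-2*H + 2*H**2) - 63 = -63 - 2*H + 2*H**2)
T(192)/9590 + (14373 + 19014)/z = (-63 - 2*192 + 2*192**2)/9590 + (14373 + 19014)/(-39769) = (-63 - 384 + 2*36864)*(1/9590) + 33387*(-1/39769) = (-63 - 384 + 73728)*(1/9590) - 33387/39769 = 73281*(1/9590) - 33387/39769 = 73281/9590 - 33387/39769 = 2594130759/381384710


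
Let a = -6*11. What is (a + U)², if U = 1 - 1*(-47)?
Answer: 324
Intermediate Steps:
a = -66
U = 48 (U = 1 + 47 = 48)
(a + U)² = (-66 + 48)² = (-18)² = 324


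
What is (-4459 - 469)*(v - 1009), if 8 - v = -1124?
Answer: -606144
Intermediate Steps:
v = 1132 (v = 8 - 1*(-1124) = 8 + 1124 = 1132)
(-4459 - 469)*(v - 1009) = (-4459 - 469)*(1132 - 1009) = -4928*123 = -606144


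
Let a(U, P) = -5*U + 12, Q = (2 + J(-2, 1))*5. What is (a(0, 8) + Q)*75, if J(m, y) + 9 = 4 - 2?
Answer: -975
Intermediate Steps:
J(m, y) = -7 (J(m, y) = -9 + (4 - 2) = -9 + 2 = -7)
Q = -25 (Q = (2 - 7)*5 = -5*5 = -25)
a(U, P) = 12 - 5*U
(a(0, 8) + Q)*75 = ((12 - 5*0) - 25)*75 = ((12 + 0) - 25)*75 = (12 - 25)*75 = -13*75 = -975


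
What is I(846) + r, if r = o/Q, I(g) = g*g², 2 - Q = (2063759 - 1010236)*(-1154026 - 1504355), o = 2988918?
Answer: 1695791034115656494958/2800665526265 ≈ 6.0550e+8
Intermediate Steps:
Q = 2800665526265 (Q = 2 - (2063759 - 1010236)*(-1154026 - 1504355) = 2 - 1053523*(-2658381) = 2 - 1*(-2800665526263) = 2 + 2800665526263 = 2800665526265)
I(g) = g³
r = 2988918/2800665526265 ≈ 1.0672e-6
I(846) + r = 846³ + 2988918/2800665526265 = 605495736 + 2988918/2800665526265 = 1695791034115656494958/2800665526265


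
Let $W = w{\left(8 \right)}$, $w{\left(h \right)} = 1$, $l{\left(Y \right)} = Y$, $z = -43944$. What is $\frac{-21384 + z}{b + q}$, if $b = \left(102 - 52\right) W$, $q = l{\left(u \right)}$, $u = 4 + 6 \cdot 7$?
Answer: $- \frac{1361}{2} \approx -680.5$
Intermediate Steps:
$u = 46$ ($u = 4 + 42 = 46$)
$q = 46$
$W = 1$
$b = 50$ ($b = \left(102 - 52\right) 1 = 50 \cdot 1 = 50$)
$\frac{-21384 + z}{b + q} = \frac{-21384 - 43944}{50 + 46} = - \frac{65328}{96} = \left(-65328\right) \frac{1}{96} = - \frac{1361}{2}$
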